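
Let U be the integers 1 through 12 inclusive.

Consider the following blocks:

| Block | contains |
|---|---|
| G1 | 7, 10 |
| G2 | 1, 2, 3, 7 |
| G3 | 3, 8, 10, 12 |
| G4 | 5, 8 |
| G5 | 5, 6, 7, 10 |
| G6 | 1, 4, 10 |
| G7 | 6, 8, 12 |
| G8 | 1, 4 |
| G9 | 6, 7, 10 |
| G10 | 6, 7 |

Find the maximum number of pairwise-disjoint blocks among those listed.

3

G3, G8, G10 are pairwise disjoint (G3={3,8,10,12}; G8={1,4}; G10={6,7}).
Every remaining block overlaps one of these, and no 4 of the listed blocks are pairwise disjoint, so 3 is the maximum.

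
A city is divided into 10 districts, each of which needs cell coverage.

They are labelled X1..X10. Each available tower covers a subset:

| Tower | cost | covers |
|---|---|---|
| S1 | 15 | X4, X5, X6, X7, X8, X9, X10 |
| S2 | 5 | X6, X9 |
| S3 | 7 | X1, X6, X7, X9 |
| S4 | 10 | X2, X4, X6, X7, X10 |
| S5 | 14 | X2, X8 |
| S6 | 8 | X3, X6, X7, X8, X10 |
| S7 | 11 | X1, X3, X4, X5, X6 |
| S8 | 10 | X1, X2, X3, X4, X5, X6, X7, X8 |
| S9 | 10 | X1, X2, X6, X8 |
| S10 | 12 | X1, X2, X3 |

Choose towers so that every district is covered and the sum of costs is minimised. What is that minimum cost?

23

S2, S6, S8 together cover every district (S2 ∪ S6 ∪ S8 = {X1, X2, X3, X4, X5, X6, X7, X8, X9, X10}); total cost 5 + 8 + 10 = 23.
No covering selection has total cost below 23.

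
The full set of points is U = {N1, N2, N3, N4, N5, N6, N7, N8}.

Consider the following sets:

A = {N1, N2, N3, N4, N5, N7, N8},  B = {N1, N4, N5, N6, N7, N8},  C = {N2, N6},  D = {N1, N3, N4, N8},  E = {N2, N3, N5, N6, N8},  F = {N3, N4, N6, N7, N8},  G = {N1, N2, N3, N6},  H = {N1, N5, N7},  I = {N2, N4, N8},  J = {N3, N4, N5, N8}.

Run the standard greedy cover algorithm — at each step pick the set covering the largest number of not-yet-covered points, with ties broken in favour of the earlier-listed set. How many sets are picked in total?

2

Greedy: pick A (covers 7 new) → pick B (covers 1 new). Total picks: 2.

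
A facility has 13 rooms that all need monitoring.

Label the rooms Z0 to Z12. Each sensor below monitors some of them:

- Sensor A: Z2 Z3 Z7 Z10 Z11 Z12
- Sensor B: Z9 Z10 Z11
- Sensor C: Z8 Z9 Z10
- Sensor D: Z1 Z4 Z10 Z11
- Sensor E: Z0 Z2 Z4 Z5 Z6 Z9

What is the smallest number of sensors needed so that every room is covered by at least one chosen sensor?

4

A and C and D and E together: A ∪ C ∪ D ∪ E = {Z0, Z1, Z2, Z3, Z4, Z5, Z6, Z7, Z8, Z9, Z10, Z11, Z12} — every room is covered.
No 3 of the 5 sensors cover everything (all 10 combinations miss at least one room), so 4 is optimal.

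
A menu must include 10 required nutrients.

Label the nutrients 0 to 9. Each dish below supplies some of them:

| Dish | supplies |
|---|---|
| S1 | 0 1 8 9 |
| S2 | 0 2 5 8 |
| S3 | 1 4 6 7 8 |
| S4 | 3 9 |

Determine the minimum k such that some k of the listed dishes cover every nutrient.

S2 and S3 and S4 together: S2 ∪ S3 ∪ S4 = {0, 1, 2, 3, 4, 5, 6, 7, 8, 9} — every nutrient is covered.
Only S2 contains 2, so S2 is forced; the remaining 6 nutrients need at least 2 more dishes (each remaining dish adds at most 4) — so at least 3 dishes are needed, and 3 is optimal.

3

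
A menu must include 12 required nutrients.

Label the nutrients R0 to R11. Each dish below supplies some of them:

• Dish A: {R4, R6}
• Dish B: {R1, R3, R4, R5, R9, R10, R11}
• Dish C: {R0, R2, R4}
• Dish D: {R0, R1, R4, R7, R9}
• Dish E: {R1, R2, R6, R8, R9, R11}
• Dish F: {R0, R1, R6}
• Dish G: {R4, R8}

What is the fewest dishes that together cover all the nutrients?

B and D and E together: B ∪ D ∪ E = {R0, R1, R2, R3, R4, R5, R6, R7, R8, R9, R10, R11} — every nutrient is covered.
Only B contains R3, so B is forced; the remaining 5 nutrients need at least 2 more dishes (each remaining dish adds at most 3) — so at least 3 dishes are needed, and 3 is optimal.

3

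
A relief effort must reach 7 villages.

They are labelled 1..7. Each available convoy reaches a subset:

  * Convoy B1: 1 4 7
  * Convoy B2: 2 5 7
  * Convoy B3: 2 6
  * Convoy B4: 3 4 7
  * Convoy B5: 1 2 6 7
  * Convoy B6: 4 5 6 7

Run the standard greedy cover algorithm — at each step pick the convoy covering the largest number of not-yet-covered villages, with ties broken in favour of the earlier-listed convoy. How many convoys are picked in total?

Greedy: pick B5 (covers 4 new) → pick B4 (covers 2 new) → pick B2 (covers 1 new). Total picks: 3.

3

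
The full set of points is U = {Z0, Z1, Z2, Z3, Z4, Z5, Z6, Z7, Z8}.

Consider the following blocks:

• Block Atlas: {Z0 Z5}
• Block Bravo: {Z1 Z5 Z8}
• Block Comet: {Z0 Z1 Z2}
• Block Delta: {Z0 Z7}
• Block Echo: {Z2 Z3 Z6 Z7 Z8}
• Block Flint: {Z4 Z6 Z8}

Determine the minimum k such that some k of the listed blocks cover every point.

4

Take {Bravo, Comet, Echo, Flint}. Their union is {Z0, Z1, Z2, Z3, Z4, Z5, Z6, Z7, Z8}, which is all 9 points.
No 3 of the 6 blocks cover everything (all 20 combinations miss at least one point), so 4 is optimal.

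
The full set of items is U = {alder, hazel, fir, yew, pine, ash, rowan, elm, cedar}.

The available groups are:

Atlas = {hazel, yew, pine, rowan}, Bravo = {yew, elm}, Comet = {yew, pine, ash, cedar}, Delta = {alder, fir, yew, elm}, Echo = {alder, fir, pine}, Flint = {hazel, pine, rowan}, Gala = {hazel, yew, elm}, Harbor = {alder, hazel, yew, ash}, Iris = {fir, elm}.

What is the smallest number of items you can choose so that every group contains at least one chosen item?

3

The 3 items {fir, yew, rowan} hit every group.
No choice of 2 items meets every group, so 3 is the minimum.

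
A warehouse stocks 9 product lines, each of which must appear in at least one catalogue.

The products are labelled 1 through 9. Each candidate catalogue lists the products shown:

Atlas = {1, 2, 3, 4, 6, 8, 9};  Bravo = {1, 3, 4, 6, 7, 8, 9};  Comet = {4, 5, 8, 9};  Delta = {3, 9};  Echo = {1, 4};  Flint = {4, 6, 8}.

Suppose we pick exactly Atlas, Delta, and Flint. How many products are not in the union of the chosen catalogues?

Union of Atlas, Delta, Flint = {1, 2, 3, 4, 6, 8, 9}.
Not covered: 5, 7 — 2 products.

2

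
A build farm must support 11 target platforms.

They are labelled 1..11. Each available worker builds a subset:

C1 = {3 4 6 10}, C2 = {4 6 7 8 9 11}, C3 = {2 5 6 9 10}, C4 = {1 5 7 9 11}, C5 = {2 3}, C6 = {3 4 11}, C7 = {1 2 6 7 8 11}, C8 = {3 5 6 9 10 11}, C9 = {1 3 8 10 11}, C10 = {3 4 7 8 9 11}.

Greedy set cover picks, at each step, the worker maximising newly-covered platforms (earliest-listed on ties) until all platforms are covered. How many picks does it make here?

3

Greedy: pick C2 (covers 6 new) → pick C3 (covers 3 new) → pick C9 (covers 2 new). Total picks: 3.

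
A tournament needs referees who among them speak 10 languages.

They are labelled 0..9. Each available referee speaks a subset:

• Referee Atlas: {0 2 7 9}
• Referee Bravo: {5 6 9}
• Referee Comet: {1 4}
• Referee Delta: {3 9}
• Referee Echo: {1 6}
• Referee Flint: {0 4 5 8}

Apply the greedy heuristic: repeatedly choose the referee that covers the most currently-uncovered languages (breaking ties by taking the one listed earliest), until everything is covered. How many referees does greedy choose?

Greedy: pick Atlas (covers 4 new) → pick Flint (covers 3 new) → pick Echo (covers 2 new) → pick Delta (covers 1 new). Total picks: 4.

4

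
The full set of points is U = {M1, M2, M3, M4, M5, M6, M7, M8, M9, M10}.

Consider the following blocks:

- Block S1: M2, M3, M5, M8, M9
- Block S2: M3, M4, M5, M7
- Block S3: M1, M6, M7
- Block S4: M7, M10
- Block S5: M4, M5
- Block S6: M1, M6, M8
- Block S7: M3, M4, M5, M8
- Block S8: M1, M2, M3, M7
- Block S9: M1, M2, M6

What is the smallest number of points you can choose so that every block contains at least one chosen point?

H = {M1, M5, M7} meets every block (each contains at least one member of H), and |H| = 3.
The blocks S4, S5, S6 are pairwise disjoint, so any hitting set needs a separate point for each — at least 3. Hence 3 is optimal.

3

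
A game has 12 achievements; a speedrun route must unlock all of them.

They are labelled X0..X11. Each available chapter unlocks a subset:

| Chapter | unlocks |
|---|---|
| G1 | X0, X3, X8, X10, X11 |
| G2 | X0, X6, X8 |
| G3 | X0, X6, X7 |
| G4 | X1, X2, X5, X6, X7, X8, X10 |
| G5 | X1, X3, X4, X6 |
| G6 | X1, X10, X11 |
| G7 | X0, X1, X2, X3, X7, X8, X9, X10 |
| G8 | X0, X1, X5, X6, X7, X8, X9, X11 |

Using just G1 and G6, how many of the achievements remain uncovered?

6

Union of G1, G6 = {X0, X1, X3, X8, X10, X11}.
Not covered: X2, X4, X5, X6, X7, X9 — 6 achievements.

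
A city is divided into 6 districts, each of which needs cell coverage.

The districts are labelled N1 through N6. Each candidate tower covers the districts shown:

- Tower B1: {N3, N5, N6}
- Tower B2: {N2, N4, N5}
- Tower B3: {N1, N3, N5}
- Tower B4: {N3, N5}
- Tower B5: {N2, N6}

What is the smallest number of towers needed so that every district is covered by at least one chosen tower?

3

Take {B2, B3, B5}. Their union is {N1, N2, N3, N4, N5, N6}, which is all 6 districts.
Only B3 contains N1, so B3 is forced; the remaining 3 districts need at least 2 more towers (each remaining tower adds at most 2) — so at least 3 towers are needed, and 3 is optimal.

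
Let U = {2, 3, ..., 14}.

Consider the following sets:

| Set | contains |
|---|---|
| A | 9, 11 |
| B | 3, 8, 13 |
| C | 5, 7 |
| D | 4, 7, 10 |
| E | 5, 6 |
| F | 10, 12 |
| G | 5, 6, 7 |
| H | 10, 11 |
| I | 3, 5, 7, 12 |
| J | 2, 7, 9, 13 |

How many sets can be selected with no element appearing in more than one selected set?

4

A, B, F, G are pairwise disjoint (A={9,11}; B={3,8,13}; F={10,12}; G={5,6,7}).
Every remaining set overlaps one of these, and no 5 of the listed sets are pairwise disjoint, so 4 is the maximum.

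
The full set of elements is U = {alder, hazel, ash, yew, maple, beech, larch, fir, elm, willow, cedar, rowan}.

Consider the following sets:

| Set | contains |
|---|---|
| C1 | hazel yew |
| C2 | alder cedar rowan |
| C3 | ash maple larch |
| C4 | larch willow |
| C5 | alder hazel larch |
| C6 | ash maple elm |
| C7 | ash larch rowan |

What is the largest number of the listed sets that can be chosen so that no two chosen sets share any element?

C1, C2, C4, C6 are pairwise disjoint (C1={hazel,yew}; C2={alder,cedar,rowan}; C4={larch,willow}; C6={ash,maple,elm}).
Every remaining set overlaps one of these, and no 5 of the listed sets are pairwise disjoint, so 4 is the maximum.

4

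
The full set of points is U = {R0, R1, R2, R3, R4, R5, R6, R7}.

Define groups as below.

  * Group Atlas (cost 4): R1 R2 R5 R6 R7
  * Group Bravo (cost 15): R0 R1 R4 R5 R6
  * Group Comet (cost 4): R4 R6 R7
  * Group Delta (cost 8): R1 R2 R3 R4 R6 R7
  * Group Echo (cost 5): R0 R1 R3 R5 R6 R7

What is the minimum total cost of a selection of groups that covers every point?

13

Delta, Echo together cover every point (Delta ∪ Echo = {R0, R1, R2, R3, R4, R5, R6, R7}); total cost 8 + 5 = 13.
No covering selection has total cost below 13.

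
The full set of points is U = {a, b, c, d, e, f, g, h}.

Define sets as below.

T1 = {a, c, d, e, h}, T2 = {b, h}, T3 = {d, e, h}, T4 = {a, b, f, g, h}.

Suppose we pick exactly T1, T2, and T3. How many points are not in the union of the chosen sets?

2

Union of T1, T2, T3 = {a, b, c, d, e, h}.
Not covered: f, g — 2 points.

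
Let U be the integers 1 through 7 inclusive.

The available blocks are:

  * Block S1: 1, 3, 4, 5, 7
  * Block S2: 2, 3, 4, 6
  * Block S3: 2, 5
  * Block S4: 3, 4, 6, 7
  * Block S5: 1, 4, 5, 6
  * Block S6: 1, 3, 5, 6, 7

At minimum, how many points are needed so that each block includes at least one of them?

H = {5, 6} meets every block (each contains at least one member of H), and |H| = 2.
The blocks S3, S4 are pairwise disjoint, so any hitting set needs a separate point for each — at least 2. Hence 2 is optimal.

2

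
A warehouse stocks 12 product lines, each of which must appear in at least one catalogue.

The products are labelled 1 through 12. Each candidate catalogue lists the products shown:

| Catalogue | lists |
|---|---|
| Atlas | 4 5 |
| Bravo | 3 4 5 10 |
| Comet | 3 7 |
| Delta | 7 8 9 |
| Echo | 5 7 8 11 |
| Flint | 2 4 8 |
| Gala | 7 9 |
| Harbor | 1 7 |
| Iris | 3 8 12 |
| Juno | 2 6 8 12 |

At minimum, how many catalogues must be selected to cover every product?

Bravo and Delta and Echo and Harbor and Juno together: Bravo ∪ Delta ∪ Echo ∪ Harbor ∪ Juno = {1, 2, 3, 4, 5, 6, 7, 8, 9, 10, 11, 12} — every product is covered.
No 4 of the 10 catalogues cover everything (all 210 combinations miss at least one product), so 5 is optimal.

5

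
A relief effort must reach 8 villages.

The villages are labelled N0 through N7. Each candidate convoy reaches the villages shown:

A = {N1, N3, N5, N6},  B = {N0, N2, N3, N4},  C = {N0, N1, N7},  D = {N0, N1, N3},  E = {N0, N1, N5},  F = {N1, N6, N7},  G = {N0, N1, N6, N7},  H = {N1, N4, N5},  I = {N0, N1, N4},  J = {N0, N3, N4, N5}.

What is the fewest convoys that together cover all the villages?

Take {B, G, J}. Their union is {N0, N1, N2, N3, N4, N5, N6, N7}, which is all 8 villages.
Only B contains N2, so B is forced; the remaining 4 villages need at least 2 more convoys (each remaining convoy adds at most 3) — so at least 3 convoys are needed, and 3 is optimal.

3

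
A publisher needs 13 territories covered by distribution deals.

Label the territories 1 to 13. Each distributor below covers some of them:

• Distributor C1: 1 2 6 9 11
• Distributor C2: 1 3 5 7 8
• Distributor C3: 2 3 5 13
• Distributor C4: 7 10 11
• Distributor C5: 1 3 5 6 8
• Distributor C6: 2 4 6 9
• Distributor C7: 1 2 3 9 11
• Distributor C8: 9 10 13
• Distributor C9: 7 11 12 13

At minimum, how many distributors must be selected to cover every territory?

4

Take {C5, C6, C8, C9}. Their union is {1, 2, 3, 4, 5, 6, 7, 8, 9, 10, 11, 12, 13}, which is all 13 territories.
No 3 of the 9 distributors cover everything (all 84 combinations miss at least one territory), so 4 is optimal.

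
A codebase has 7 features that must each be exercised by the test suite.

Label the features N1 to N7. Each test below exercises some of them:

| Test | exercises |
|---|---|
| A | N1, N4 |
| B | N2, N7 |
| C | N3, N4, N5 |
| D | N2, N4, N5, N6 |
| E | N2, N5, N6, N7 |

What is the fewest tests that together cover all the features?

Take {A, C, E}. Their union is {N1, N2, N3, N4, N5, N6, N7}, which is all 7 features.
Only A contains N1, so A is forced; the remaining 5 features need at least 2 more tests (each remaining test adds at most 4) — so at least 3 tests are needed, and 3 is optimal.

3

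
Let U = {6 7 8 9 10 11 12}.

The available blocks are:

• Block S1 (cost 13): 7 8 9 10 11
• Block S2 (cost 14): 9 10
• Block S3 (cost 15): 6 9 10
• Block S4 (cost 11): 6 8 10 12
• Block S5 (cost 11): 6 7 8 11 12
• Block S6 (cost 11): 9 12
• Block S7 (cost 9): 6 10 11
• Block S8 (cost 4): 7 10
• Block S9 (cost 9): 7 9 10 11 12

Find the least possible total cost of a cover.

20

S4, S9 together cover every item (S4 ∪ S9 = {6, 7, 8, 9, 10, 11, 12}); total cost 11 + 9 = 20.
No covering selection has total cost below 20.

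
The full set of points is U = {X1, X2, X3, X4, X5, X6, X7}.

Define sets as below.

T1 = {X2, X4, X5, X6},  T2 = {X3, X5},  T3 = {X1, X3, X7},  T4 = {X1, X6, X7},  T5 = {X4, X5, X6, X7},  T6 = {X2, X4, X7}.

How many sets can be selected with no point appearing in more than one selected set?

T1, T3 are pairwise disjoint (T1={X2,X4,X5,X6}; T3={X1,X3,X7}).
Every remaining set overlaps one of these, and no 3 of the listed sets are pairwise disjoint, so 2 is the maximum.

2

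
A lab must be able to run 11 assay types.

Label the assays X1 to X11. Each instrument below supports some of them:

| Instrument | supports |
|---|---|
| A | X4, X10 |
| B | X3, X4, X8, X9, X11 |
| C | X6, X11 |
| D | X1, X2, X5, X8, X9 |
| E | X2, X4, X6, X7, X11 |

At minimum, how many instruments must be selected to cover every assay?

A and B and D and E together: A ∪ B ∪ D ∪ E = {X1, X2, X3, X4, X5, X6, X7, X8, X9, X10, X11} — every assay is covered.
No 3 of the 5 instruments cover everything (all 10 combinations miss at least one assay), so 4 is optimal.

4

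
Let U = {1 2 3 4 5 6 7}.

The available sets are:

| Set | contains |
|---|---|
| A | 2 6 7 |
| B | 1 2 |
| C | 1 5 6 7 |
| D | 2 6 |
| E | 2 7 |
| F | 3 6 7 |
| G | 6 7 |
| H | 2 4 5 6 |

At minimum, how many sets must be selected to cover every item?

3

Take {B, F, H}. Their union is {1, 2, 3, 4, 5, 6, 7}, which is all 7 items.
Only F contains 3, so F is forced; the remaining 4 items need at least 2 more sets (each remaining set adds at most 3) — so at least 3 sets are needed, and 3 is optimal.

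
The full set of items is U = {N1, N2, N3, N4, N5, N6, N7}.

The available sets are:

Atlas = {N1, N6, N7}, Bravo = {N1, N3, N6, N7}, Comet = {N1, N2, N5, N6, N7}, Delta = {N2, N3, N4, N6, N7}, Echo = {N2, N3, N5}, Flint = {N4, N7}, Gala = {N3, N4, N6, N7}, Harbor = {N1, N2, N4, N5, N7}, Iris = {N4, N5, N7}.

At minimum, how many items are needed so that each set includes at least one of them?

H = {N2, N7} meets every set (each contains at least one member of H), and |H| = 2.
The sets Atlas, Echo are pairwise disjoint, so any hitting set needs a separate item for each — at least 2. Hence 2 is optimal.

2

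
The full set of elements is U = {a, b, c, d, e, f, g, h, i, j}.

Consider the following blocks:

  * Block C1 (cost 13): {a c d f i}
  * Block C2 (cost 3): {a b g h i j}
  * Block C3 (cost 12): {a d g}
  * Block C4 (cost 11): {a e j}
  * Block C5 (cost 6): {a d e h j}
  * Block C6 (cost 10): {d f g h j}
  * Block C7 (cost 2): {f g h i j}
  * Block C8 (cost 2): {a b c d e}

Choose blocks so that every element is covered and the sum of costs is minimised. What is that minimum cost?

4

C7, C8 together cover every element (C7 ∪ C8 = {a, b, c, d, e, f, g, h, i, j}); total cost 2 + 2 = 4.
No covering selection has total cost below 4.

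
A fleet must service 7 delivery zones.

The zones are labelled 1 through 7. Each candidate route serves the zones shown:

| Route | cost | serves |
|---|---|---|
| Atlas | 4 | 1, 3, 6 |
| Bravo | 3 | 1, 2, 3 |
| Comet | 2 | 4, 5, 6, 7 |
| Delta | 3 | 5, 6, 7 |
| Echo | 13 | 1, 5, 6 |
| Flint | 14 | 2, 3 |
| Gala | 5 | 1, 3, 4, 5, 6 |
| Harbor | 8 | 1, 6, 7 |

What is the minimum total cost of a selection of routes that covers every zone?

5

Bravo, Comet together cover every zone (Bravo ∪ Comet = {1, 2, 3, 4, 5, 6, 7}); total cost 3 + 2 = 5.
No covering selection has total cost below 5.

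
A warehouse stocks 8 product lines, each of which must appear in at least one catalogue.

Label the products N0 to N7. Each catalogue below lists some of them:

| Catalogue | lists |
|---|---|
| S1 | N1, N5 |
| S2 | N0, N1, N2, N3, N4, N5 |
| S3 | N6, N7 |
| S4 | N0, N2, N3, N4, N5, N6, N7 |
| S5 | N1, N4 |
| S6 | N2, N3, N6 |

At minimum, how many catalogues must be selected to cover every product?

2

Take {S2, S4}. Their union is {N0, N1, N2, N3, N4, N5, N6, N7}, which is all 8 products.
No single catalogue has all 8 products (the largest, S4, has 7), so 2 is optimal.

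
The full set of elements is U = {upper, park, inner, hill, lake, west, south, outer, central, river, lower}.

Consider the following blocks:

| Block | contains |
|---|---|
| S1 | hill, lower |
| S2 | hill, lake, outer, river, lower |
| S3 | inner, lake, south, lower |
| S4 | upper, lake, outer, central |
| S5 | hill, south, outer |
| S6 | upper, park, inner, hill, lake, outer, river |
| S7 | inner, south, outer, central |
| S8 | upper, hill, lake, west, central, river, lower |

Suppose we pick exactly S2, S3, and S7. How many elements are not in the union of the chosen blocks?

Union of S2, S3, S7 = {inner, hill, lake, south, outer, central, river, lower}.
Not covered: upper, park, west — 3 elements.

3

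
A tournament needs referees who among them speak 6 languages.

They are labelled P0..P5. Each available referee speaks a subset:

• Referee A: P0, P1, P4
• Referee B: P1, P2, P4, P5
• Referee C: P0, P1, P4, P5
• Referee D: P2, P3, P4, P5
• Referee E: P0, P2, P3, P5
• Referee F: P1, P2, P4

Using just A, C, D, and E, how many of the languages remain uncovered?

0

Union of A, C, D, E = {P0, P1, P2, P3, P4, P5} — that's every language, so 0 are uncovered.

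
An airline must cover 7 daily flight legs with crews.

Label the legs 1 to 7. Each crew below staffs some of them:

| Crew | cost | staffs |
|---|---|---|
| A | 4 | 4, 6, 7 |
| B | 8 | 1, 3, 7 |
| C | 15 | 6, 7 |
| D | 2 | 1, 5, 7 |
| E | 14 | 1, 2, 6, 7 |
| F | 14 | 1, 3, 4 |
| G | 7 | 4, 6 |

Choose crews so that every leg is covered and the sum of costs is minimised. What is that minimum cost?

A, B, D, E together cover every leg (A ∪ B ∪ D ∪ E = {1, 2, 3, 4, 5, 6, 7}); total cost 4 + 8 + 2 + 14 = 28.
No covering selection has total cost below 28.

28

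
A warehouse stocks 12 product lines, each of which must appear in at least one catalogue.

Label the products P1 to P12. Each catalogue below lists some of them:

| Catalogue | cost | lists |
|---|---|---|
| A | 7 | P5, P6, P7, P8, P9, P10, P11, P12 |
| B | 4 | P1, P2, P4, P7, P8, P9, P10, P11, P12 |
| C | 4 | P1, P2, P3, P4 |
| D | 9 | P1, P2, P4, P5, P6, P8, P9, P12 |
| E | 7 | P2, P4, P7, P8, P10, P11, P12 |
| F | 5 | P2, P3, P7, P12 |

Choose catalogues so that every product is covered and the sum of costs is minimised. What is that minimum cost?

11

A, C together cover every product (A ∪ C = {P1, P2, P3, P4, P5, P6, P7, P8, P9, P10, P11, P12}); total cost 7 + 4 = 11.
The greedy pick B, A, C costs 15; no covering selection beats 11.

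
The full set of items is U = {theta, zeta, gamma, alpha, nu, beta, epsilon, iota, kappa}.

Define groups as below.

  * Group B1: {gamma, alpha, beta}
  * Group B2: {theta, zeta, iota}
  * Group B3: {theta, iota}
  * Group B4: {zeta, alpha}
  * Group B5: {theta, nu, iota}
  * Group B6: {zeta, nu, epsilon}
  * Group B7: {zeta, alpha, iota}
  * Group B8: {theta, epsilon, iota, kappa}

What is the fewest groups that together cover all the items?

3

B1 and B6 and B8 together: B1 ∪ B6 ∪ B8 = {theta, zeta, gamma, alpha, nu, beta, epsilon, iota, kappa} — every item is covered.
Each group has at most 4 items, and 2·4 = 8 < 9 — so at least 3 groups are needed, and 3 is optimal.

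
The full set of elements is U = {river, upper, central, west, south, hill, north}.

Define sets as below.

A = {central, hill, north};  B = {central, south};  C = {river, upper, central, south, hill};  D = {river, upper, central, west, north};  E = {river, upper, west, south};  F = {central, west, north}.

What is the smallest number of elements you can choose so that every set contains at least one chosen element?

H = {south, north} meets every set (each contains at least one member of H), and |H| = 2.
The sets A, E are pairwise disjoint, so any hitting set needs a separate element for each — at least 2. Hence 2 is optimal.

2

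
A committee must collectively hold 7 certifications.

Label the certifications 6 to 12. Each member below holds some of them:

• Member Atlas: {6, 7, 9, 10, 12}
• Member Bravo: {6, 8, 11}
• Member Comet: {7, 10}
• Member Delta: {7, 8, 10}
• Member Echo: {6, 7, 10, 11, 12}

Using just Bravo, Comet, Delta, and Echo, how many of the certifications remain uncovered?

1

Union of Bravo, Comet, Delta, Echo = {6, 7, 8, 10, 11, 12}.
Not covered: 9 — 1 certification.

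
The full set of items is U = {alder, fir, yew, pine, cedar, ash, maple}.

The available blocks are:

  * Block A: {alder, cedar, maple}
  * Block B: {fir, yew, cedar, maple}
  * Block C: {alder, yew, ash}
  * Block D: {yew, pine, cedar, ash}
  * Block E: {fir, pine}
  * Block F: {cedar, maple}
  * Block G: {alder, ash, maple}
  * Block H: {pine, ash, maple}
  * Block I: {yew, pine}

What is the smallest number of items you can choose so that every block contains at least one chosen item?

3

The 3 items {yew, pine, maple} hit every block.
The blocks C, E, F are pairwise disjoint, so any hitting set needs a separate item for each — at least 3. Hence 3 is optimal.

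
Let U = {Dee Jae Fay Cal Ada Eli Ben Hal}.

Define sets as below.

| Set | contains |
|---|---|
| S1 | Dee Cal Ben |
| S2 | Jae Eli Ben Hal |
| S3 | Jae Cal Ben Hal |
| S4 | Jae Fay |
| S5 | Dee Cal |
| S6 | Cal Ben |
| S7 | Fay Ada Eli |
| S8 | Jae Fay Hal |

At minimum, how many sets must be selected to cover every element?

S3 and S5 and S7 together: S3 ∪ S5 ∪ S7 = {Dee, Jae, Fay, Cal, Ada, Eli, Ben, Hal} — every element is covered.
Only S7 contains Ada, so S7 is forced; the remaining 5 elements need at least 2 more sets (each remaining set adds at most 4) — so at least 3 sets are needed, and 3 is optimal.

3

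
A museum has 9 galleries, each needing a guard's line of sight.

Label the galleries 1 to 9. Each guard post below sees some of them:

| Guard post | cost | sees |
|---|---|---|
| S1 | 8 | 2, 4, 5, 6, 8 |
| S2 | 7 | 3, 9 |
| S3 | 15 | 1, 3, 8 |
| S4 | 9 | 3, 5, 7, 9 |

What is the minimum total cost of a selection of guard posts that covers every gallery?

S1, S3, S4 together cover every gallery (S1 ∪ S3 ∪ S4 = {1, 2, 3, 4, 5, 6, 7, 8, 9}); total cost 8 + 15 + 9 = 32.
No covering selection has total cost below 32.

32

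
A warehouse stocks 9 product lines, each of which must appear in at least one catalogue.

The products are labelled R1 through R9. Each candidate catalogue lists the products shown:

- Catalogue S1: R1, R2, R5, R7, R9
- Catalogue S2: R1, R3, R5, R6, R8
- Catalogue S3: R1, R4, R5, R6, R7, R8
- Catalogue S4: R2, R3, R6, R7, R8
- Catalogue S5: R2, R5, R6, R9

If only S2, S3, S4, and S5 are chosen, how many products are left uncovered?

Union of S2, S3, S4, S5 = {R1, R2, R3, R4, R5, R6, R7, R8, R9} — that's every product, so 0 are uncovered.

0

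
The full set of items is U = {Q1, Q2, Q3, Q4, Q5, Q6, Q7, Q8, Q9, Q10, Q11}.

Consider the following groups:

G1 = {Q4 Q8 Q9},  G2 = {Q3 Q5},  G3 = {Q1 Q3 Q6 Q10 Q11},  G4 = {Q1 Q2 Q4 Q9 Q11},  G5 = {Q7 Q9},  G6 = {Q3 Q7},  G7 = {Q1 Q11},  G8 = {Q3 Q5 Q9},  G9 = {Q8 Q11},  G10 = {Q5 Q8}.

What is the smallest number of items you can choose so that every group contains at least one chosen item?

4

H = {Q4, Q5, Q7, Q11} meets every group (each contains at least one member of H), and |H| = 4.
No choice of 3 items meets every group, so 4 is the minimum.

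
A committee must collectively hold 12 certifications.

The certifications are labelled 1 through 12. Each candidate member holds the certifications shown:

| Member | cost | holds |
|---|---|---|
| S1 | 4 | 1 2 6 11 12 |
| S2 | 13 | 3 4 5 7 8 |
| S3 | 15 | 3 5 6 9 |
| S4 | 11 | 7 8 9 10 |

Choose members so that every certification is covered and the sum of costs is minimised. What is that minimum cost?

28

S1, S2, S4 together cover every certification (S1 ∪ S2 ∪ S4 = {1, 2, 3, 4, 5, 6, 7, 8, 9, 10, 11, 12}); total cost 4 + 13 + 11 = 28.
No covering selection has total cost below 28.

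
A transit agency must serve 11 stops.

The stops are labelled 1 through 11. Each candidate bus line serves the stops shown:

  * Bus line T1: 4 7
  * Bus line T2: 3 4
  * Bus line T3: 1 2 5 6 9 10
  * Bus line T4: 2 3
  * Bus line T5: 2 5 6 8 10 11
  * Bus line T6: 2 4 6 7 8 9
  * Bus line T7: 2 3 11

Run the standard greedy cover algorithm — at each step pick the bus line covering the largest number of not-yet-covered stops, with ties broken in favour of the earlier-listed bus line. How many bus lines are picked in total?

Greedy: pick T3 (covers 6 new) → pick T6 (covers 3 new) → pick T7 (covers 2 new). Total picks: 3.

3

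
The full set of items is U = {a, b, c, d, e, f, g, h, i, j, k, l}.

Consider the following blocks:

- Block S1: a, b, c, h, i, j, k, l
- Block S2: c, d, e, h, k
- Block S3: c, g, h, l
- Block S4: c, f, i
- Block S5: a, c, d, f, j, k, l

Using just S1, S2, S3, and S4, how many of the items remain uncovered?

Union of S1, S2, S3, S4 = {a, b, c, d, e, f, g, h, i, j, k, l} — that's every item, so 0 are uncovered.

0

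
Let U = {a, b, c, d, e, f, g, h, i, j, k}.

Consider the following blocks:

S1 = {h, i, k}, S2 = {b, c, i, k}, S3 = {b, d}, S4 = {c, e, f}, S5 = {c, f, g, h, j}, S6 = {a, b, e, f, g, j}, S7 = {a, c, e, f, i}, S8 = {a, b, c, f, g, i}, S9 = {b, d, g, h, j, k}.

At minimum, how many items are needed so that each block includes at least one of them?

3

The 3 items {b, f, i} hit every block.
The blocks S1, S3, S4 are pairwise disjoint, so any hitting set needs a separate item for each — at least 3. Hence 3 is optimal.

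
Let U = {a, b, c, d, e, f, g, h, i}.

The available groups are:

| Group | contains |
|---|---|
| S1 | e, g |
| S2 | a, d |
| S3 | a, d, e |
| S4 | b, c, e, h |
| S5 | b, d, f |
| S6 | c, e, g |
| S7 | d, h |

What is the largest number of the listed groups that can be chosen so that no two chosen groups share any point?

2

S6, S7 are pairwise disjoint (S6={c,e,g}; S7={d,h}).
Every remaining group overlaps one of these, and no 3 of the listed groups are pairwise disjoint, so 2 is the maximum.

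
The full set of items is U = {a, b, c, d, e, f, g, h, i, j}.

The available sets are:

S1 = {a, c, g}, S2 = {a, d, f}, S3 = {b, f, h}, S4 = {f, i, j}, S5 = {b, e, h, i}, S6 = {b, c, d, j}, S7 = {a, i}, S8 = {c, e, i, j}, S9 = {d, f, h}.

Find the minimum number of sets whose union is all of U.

S1 and S3 and S6 and S8 together: S1 ∪ S3 ∪ S6 ∪ S8 = {a, b, c, d, e, f, g, h, i, j} — every item is covered.
No 3 of the 9 sets cover everything (all 84 combinations miss at least one item), so 4 is optimal.

4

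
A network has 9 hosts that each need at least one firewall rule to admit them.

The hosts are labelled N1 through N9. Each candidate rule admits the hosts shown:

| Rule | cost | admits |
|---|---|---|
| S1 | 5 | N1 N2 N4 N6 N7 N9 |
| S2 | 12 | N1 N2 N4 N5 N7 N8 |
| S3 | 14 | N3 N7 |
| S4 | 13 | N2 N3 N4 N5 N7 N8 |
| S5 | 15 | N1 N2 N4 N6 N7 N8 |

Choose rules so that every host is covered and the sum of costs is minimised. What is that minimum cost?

18

S1, S4 together cover every host (S1 ∪ S4 = {N1, N2, N3, N4, N5, N6, N7, N8, N9}); total cost 5 + 13 = 18.
No covering selection has total cost below 18.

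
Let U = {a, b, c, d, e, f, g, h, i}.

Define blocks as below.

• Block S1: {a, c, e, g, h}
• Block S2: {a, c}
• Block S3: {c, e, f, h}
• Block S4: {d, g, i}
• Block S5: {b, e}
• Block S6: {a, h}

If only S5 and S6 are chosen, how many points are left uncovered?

5

Union of S5, S6 = {a, b, e, h}.
Not covered: c, d, f, g, i — 5 points.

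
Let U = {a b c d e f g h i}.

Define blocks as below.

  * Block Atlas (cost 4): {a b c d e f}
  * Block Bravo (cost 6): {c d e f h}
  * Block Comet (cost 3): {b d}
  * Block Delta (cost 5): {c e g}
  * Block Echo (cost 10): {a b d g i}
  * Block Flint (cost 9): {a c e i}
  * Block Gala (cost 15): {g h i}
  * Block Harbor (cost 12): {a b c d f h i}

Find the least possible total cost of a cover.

16

Bravo, Echo together cover every point (Bravo ∪ Echo = {a, b, c, d, e, f, g, h, i}); total cost 6 + 10 = 16.
The greedy pick Atlas, Delta, Bravo, Flint costs 24; no covering selection beats 16.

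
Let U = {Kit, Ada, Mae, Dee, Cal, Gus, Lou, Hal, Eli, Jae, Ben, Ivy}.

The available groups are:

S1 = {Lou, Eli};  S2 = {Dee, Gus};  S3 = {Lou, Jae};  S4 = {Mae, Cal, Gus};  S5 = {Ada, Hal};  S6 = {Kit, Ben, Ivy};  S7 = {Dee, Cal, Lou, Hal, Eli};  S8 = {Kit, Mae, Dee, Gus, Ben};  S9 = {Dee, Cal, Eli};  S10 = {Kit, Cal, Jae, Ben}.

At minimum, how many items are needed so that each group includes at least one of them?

5

The 5 items {Kit, Dee, Cal, Lou, Hal} hit every group.
No choice of 4 items meets every group, so 5 is the minimum.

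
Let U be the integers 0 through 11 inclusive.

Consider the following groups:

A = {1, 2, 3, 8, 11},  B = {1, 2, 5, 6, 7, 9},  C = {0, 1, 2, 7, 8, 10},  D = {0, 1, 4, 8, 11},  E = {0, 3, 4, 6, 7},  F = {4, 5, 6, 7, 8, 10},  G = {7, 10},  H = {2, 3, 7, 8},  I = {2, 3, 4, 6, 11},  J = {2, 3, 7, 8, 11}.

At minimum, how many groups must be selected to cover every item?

3

Take {B, C, I}. Their union is {0, 1, 2, 3, 4, 5, 6, 7, 8, 9, 10, 11}, which is all 12 items.
Only B contains 9, so B is forced; the remaining 6 items need at least 2 more groups (each remaining group adds at most 4) — so at least 3 groups are needed, and 3 is optimal.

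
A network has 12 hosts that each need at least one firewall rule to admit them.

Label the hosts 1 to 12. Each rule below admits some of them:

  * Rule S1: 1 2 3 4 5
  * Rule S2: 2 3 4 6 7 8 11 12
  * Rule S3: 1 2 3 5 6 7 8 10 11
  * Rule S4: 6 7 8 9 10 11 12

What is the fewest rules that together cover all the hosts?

2

S1 and S4 together: S1 ∪ S4 = {1, 2, 3, 4, 5, 6, 7, 8, 9, 10, 11, 12} — every host is covered.
No single rule has all 12 hosts (the largest, S3, has 9), so 2 is optimal.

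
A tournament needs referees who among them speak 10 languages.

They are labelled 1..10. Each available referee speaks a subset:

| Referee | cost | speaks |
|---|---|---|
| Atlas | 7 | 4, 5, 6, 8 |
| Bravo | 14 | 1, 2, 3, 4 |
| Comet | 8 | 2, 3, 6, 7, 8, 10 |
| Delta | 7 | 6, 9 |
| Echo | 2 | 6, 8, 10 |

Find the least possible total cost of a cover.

Atlas, Bravo, Comet, Delta together cover every language (Atlas ∪ Bravo ∪ Comet ∪ Delta = {1, 2, 3, 4, 5, 6, 7, 8, 9, 10}); total cost 7 + 14 + 8 + 7 = 36.
The greedy pick Echo, Comet, Atlas, Delta, Bravo costs 38; no covering selection beats 36.

36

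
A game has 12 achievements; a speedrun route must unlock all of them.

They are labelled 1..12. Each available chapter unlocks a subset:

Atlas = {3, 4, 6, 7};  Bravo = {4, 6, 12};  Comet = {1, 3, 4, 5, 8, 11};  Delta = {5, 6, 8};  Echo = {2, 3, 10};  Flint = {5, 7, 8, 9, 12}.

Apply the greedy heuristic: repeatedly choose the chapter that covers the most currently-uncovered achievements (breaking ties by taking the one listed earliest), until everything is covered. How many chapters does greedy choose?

4

Greedy: pick Comet (covers 6 new) → pick Flint (covers 3 new) → pick Echo (covers 2 new) → pick Atlas (covers 1 new). Total picks: 4.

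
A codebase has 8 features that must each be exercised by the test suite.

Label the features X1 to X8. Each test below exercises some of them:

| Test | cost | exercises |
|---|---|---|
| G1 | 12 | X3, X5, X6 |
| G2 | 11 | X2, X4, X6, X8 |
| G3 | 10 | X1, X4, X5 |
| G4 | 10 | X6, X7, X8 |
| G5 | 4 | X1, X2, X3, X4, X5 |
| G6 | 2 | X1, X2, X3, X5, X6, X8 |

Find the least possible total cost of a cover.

G4, G5 together cover every feature (G4 ∪ G5 = {X1, X2, X3, X4, X5, X6, X7, X8}); total cost 10 + 4 = 14.
The greedy pick G6, G5, G4 costs 16; no covering selection beats 14.

14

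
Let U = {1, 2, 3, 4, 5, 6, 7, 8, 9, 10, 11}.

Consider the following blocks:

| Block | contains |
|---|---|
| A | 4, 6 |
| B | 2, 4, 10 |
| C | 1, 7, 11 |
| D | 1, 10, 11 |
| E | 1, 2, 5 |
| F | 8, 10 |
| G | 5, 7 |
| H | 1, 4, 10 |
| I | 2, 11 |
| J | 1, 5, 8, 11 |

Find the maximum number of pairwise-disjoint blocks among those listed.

A, F, G, I are pairwise disjoint (A={4,6}; F={8,10}; G={5,7}; I={2,11}).
Every remaining block overlaps one of these, and no 5 of the listed blocks are pairwise disjoint, so 4 is the maximum.

4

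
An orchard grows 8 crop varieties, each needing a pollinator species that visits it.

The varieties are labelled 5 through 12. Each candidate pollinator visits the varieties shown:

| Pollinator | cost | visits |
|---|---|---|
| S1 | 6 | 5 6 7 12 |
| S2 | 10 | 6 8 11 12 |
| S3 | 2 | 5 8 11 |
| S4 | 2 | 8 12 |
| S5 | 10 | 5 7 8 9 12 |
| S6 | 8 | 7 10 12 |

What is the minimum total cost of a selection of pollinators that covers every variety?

S1, S3, S5, S6 together cover every variety (S1 ∪ S3 ∪ S5 ∪ S6 = {5, 6, 7, 8, 9, 10, 11, 12}); total cost 6 + 2 + 10 + 8 = 26.
No covering selection has total cost below 26.

26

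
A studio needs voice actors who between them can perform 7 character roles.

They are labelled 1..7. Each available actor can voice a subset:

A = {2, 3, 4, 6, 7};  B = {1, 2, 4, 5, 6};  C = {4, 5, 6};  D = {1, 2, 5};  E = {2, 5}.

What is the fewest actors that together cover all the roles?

2

A and D together: A ∪ D = {1, 2, 3, 4, 5, 6, 7} — every role is covered.
No single actor has all 7 roles (the largest, A, has 5), so 2 is optimal.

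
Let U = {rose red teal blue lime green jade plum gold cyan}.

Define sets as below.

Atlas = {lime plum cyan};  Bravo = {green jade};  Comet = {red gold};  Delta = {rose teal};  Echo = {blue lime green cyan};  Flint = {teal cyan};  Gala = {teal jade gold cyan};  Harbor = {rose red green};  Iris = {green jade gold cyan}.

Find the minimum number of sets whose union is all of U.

Atlas and Echo and Gala and Harbor together: Atlas ∪ Echo ∪ Gala ∪ Harbor = {rose, red, teal, blue, lime, green, jade, plum, gold, cyan} — every point is covered.
Only Atlas contains plum, so Atlas is forced; the remaining 7 points need at least 3 more sets (each remaining set adds at most 3) — so at least 4 sets are needed, and 4 is optimal.

4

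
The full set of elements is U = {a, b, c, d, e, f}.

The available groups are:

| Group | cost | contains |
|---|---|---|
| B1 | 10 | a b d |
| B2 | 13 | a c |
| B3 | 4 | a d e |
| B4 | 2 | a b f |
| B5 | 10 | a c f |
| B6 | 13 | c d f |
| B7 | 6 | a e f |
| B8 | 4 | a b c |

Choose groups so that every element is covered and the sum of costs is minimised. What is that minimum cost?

B3, B4, B8 together cover every element (B3 ∪ B4 ∪ B8 = {a, b, c, d, e, f}); total cost 4 + 2 + 4 = 10.
No covering selection has total cost below 10.

10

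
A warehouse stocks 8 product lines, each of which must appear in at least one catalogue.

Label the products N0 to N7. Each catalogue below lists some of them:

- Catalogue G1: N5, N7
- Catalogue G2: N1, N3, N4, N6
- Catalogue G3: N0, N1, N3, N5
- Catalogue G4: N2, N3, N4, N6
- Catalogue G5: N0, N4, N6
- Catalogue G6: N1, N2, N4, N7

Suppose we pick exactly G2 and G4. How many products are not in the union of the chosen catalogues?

Union of G2, G4 = {N1, N2, N3, N4, N6}.
Not covered: N0, N5, N7 — 3 products.

3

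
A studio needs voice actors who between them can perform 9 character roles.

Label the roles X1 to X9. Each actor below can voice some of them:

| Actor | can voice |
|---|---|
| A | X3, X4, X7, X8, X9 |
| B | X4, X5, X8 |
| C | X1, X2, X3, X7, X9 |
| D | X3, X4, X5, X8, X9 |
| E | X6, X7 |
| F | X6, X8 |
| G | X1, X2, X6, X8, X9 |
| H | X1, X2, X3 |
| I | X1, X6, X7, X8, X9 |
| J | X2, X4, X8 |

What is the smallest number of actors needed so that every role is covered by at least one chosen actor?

Take {A, B, G}. Their union is {X1, X2, X3, X4, X5, X6, X7, X8, X9}, which is all 9 roles.
No 2 of the 10 actors cover everything (all 45 combinations miss at least one role), so 3 is optimal.

3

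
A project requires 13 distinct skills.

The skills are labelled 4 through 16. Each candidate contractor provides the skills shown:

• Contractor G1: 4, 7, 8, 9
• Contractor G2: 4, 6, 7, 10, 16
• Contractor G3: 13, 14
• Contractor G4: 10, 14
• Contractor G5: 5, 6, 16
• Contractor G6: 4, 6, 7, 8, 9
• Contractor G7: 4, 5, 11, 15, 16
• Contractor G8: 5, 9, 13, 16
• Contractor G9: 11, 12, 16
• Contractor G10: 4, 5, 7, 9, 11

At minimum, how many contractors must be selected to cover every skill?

5

G2 and G3 and G6 and G7 and G9 together: G2 ∪ G3 ∪ G6 ∪ G7 ∪ G9 = {4, 5, 6, 7, 8, 9, 10, 11, 12, 13, 14, 15, 16} — every skill is covered.
No 4 of the 10 contractors cover everything (all 210 combinations miss at least one skill), so 5 is optimal.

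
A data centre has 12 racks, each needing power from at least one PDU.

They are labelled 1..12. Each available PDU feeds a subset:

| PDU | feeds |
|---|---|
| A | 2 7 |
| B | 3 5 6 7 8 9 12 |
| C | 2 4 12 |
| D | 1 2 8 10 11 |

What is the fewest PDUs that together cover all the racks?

B and C and D together: B ∪ C ∪ D = {1, 2, 3, 4, 5, 6, 7, 8, 9, 10, 11, 12} — every rack is covered.
Only D contains 1, so D is forced; the remaining 7 racks need at least 2 more PDUs (each remaining PDU adds at most 6) — so at least 3 PDUs are needed, and 3 is optimal.

3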